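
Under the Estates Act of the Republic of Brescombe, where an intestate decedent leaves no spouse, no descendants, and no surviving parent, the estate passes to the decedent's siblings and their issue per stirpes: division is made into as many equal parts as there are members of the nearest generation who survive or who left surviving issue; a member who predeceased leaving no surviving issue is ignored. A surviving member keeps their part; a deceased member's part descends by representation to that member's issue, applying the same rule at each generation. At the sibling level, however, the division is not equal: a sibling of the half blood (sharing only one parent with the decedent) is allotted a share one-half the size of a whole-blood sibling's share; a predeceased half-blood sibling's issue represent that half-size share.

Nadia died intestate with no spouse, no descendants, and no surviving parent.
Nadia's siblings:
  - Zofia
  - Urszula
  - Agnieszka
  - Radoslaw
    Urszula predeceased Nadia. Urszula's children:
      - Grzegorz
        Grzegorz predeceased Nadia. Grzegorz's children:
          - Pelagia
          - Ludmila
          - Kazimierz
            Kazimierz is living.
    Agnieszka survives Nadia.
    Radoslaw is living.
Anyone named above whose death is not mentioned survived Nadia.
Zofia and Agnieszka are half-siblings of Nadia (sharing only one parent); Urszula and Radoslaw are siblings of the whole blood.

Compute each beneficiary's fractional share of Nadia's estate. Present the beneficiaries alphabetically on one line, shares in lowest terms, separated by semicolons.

No spouse, descendants, or parent survives, so the estate passes to Nadia's siblings per stirpes.
Half-blood siblings count for one-half the weight of whole-blood siblings at the initial division.
Dividing 1 in proportion to weights (total weight 3): Zofia (weight 1/2) → 1/6; Urszula (weight 1) → 1/3; Agnieszka (weight 1/2) → 1/6; Radoslaw (weight 1) → 1/3.
Zofia is living and takes 1/6.
Urszula predeceased; the 1/3 allotted to Urszula's branch passes to Urszula's issue by representation.
Grzegorz's line is the sole branch at this level, so the full 1/3 passes to Grzegorz's issue by representation.
The 1/3 is divided into 3 equal shares of 1/9 among Pelagia, Ludmila, Kazimierz.
Pelagia is living and takes 1/9.
Ludmila is living and takes 1/9.
Kazimierz is living and takes 1/9.
Agnieszka is living and takes 1/6.
Radoslaw is living and takes 1/3.

Agnieszka 1/6; Kazimierz 1/9; Ludmila 1/9; Pelagia 1/9; Radoslaw 1/3; Zofia 1/6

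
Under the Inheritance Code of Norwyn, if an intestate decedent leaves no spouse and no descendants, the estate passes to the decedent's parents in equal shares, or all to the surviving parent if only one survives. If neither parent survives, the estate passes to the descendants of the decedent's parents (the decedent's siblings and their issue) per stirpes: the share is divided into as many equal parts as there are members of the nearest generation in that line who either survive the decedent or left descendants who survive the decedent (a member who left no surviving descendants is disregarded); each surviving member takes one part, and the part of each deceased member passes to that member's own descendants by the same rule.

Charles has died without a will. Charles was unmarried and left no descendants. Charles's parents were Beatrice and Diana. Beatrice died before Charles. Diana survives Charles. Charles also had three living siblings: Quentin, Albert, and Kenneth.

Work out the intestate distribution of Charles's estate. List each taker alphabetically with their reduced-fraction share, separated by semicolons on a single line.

Diana 1

Only one parent, Diana, survives, so Diana takes the entire estate. The siblings take nothing because a surviving parent has priority.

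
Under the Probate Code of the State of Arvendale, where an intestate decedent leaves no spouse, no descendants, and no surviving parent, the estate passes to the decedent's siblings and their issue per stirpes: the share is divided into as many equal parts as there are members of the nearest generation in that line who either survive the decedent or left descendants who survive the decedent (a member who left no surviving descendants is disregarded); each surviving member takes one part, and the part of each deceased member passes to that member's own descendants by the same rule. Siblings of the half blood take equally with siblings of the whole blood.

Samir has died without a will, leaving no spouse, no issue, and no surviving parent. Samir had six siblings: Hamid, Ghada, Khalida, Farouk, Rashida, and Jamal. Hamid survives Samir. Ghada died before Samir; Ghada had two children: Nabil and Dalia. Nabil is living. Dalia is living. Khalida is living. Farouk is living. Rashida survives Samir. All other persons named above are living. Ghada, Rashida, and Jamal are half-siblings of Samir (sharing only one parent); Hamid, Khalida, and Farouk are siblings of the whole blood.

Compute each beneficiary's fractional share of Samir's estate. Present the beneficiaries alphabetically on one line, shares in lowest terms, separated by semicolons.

Dalia 1/12; Farouk 1/6; Hamid 1/6; Jamal 1/6; Khalida 1/6; Nabil 1/12; Rashida 1/6

No spouse, descendants, or parent survives, so the estate passes to Samir's siblings per stirpes.
Half-blood and whole-blood siblings take equally under the stated rule.
The estate is divided into 6 equal shares of 1/6 among Hamid, Ghada, Khalida, Farouk, Rashida, Jamal.
Hamid is living and takes 1/6.
Ghada predeceased; the 1/6 allotted to Ghada's branch passes to Ghada's issue by representation.
The 1/6 is divided into 2 equal shares of 1/12 among Nabil, Dalia.
Nabil is living and takes 1/12.
Dalia is living and takes 1/12.
Khalida is living and takes 1/6.
Farouk is living and takes 1/6.
Rashida is living and takes 1/6.
Jamal is living and takes 1/6.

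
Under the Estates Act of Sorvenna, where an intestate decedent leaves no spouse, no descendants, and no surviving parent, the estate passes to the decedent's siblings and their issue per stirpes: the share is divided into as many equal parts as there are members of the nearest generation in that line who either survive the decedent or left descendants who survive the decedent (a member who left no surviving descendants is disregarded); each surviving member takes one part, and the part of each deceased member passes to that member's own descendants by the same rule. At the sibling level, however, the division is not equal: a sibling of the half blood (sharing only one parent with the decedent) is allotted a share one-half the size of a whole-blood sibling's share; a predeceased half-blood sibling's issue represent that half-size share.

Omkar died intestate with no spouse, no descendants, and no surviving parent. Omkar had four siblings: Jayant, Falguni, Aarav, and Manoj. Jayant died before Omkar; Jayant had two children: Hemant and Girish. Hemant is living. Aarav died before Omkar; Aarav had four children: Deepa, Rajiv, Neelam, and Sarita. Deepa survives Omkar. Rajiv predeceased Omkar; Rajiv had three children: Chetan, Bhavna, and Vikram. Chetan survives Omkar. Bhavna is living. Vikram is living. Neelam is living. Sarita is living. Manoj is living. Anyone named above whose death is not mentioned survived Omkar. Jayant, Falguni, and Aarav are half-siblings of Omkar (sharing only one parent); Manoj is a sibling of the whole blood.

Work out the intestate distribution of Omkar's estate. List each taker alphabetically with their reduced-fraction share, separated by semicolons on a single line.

No spouse, descendants, or parent survives, so the estate passes to Omkar's siblings per stirpes.
Half-blood siblings count for one-half the weight of whole-blood siblings at the initial division.
Dividing 1 in proportion to weights (total weight 5/2): Jayant (weight 1/2) → 1/5; Falguni (weight 1/2) → 1/5; Aarav (weight 1/2) → 1/5; Manoj (weight 1) → 2/5.
Jayant predeceased; the 1/5 allotted to Jayant's branch passes to Jayant's issue by representation.
The 1/5 is divided into 2 equal shares of 1/10 among Hemant, Girish.
Hemant is living and takes 1/10.
Girish is living and takes 1/10.
Falguni is living and takes 1/5.
Aarav predeceased; the 1/5 allotted to Aarav's branch passes to Aarav's issue by representation.
The 1/5 is divided into 4 equal shares of 1/20 among Deepa, Rajiv, Neelam, Sarita.
Deepa is living and takes 1/20.
Rajiv predeceased; the 1/20 allotted to Rajiv's branch passes to Rajiv's issue by representation.
The 1/20 is divided into 3 equal shares of 1/60 among Chetan, Bhavna, Vikram.
Chetan is living and takes 1/60.
Bhavna is living and takes 1/60.
Vikram is living and takes 1/60.
Neelam is living and takes 1/20.
Sarita is living and takes 1/20.
Manoj is living and takes 2/5.

Bhavna 1/60; Chetan 1/60; Deepa 1/20; Falguni 1/5; Girish 1/10; Hemant 1/10; Manoj 2/5; Neelam 1/20; Sarita 1/20; Vikram 1/60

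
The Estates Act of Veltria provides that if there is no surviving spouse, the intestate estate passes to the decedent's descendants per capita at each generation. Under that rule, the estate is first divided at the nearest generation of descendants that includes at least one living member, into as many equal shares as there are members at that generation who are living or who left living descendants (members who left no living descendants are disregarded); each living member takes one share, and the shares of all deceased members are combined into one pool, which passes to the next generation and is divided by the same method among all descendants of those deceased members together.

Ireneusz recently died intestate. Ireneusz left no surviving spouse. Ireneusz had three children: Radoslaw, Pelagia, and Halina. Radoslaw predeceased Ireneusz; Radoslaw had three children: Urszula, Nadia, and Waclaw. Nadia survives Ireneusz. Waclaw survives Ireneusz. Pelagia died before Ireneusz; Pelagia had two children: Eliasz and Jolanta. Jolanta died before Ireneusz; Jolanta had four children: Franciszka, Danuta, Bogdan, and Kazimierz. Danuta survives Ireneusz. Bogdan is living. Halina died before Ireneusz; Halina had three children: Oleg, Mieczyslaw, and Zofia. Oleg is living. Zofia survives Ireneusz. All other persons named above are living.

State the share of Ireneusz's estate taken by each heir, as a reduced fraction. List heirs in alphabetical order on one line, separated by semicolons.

Bogdan 1/32; Danuta 1/32; Eliasz 1/8; Franciszka 1/32; Kazimierz 1/32; Mieczyslaw 1/8; Nadia 1/8; Oleg 1/8; Urszula 1/8; Waclaw 1/8; Zofia 1/8

There is no surviving spouse, so the entire estate passes to Ireneusz's descendants per capita at each generation.
No one at generation 1 (Radoslaw, Pelagia, Halina) is living; moving to the next generation.
At generation 2 (Urszula, Nadia, Waclaw, Eliasz, Jolanta, Oleg, Mieczyslaw, Zofia) there are 8 shares of (1)/8 = 1/8 each.
Living: Urszula, Nadia, Waclaw, Eliasz, Oleg, Mieczyslaw, and Zofia — each takes 1/8.
Deceased: Jolanta. That 1/8 share is carried to generation 3.
At generation 3 (Franciszka, Danuta, Bogdan, Kazimierz) there are 4 shares of (1/8)/4 = 1/32 each.
Living: Franciszka, Danuta, Bogdan, and Kazimierz — each takes 1/32.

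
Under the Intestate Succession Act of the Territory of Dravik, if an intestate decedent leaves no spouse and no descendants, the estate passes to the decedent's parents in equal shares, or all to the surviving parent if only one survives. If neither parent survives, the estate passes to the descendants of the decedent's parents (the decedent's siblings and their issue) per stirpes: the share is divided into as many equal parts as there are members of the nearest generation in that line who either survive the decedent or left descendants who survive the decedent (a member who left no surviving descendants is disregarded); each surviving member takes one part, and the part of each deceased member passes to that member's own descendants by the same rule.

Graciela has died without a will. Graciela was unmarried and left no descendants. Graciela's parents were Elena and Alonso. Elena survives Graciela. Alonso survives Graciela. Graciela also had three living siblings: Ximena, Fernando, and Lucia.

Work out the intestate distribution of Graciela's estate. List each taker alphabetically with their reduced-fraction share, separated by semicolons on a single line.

Both parents survive, so Elena and Alonso each take 1/2. The siblings take nothing because a surviving parent has priority.

Alonso 1/2; Elena 1/2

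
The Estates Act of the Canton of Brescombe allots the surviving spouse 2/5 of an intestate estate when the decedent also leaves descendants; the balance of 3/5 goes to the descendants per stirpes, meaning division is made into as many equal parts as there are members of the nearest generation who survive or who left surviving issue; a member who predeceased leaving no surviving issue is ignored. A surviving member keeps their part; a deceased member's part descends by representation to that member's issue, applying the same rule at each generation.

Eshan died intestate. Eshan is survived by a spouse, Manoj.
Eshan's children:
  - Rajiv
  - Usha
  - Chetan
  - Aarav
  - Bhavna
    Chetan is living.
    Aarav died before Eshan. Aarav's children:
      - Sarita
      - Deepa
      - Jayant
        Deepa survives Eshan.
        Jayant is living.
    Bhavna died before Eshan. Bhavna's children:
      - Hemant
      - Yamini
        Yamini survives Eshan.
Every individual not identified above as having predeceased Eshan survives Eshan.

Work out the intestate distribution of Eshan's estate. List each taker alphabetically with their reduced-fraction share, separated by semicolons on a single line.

Manoj, as surviving spouse, takes 2/5.
The remaining 3/5 passes to Eshan's descendants per stirpes.
The 3/5 is divided into 5 equal shares of 3/25 among Rajiv, Usha, Chetan, Aarav, Bhavna.
Rajiv is living and takes 3/25.
Usha is living and takes 3/25.
Chetan is living and takes 3/25.
Aarav predeceased; the 3/25 allotted to Aarav's branch passes to Aarav's issue by representation.
The 3/25 is divided into 3 equal shares of 1/25 among Sarita, Deepa, Jayant.
Sarita is living and takes 1/25.
Deepa is living and takes 1/25.
Jayant is living and takes 1/25.
Bhavna predeceased; the 3/25 allotted to Bhavna's branch passes to Bhavna's issue by representation.
The 3/25 is divided into 2 equal shares of 3/50 among Hemant, Yamini.
Hemant is living and takes 3/50.
Yamini is living and takes 3/50.

Chetan 3/25; Deepa 1/25; Hemant 3/50; Jayant 1/25; Manoj 2/5; Rajiv 3/25; Sarita 1/25; Usha 3/25; Yamini 3/50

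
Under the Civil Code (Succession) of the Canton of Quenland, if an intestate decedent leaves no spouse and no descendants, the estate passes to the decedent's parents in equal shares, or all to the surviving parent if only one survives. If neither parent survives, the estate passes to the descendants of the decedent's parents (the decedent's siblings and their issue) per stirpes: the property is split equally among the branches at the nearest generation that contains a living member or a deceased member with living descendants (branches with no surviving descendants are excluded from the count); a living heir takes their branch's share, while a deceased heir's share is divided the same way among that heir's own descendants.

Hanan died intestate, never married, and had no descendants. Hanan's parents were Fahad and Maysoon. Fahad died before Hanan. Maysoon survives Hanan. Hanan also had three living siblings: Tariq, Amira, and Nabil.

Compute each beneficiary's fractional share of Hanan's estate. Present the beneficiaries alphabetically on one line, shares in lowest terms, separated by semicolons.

Maysoon 1

Only one parent, Maysoon, survives, so Maysoon takes the entire estate. The siblings take nothing because a surviving parent has priority.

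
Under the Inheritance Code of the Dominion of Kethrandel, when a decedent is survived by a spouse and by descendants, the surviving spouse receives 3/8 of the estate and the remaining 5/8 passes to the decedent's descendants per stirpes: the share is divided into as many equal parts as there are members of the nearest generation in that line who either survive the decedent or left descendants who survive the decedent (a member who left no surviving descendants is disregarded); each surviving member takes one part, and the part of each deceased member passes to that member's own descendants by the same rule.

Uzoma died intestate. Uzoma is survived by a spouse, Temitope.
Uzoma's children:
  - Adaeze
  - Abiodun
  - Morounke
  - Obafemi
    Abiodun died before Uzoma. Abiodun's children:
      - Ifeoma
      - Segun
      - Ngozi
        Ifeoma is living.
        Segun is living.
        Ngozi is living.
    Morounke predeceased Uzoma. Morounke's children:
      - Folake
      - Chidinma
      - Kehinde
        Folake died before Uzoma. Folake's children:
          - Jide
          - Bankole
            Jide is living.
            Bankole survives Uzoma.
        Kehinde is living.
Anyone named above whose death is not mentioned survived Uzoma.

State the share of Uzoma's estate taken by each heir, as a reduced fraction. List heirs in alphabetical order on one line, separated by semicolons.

Adaeze 5/32; Bankole 5/192; Chidinma 5/96; Ifeoma 5/96; Jide 5/192; Kehinde 5/96; Ngozi 5/96; Obafemi 5/32; Segun 5/96; Temitope 3/8

Temitope, as surviving spouse, takes 3/8.
The remaining 5/8 passes to Uzoma's descendants per stirpes.
The 5/8 is divided into 4 equal shares of 5/32 among Adaeze, Abiodun, Morounke, Obafemi.
Adaeze is living and takes 5/32.
Abiodun predeceased; the 5/32 allotted to Abiodun's branch passes to Abiodun's issue by representation.
The 5/32 is divided into 3 equal shares of 5/96 among Ifeoma, Segun, Ngozi.
Ifeoma is living and takes 5/96.
Segun is living and takes 5/96.
Ngozi is living and takes 5/96.
Morounke predeceased; the 5/32 allotted to Morounke's branch passes to Morounke's issue by representation.
The 5/32 is divided into 3 equal shares of 5/96 among Folake, Chidinma, Kehinde.
Folake predeceased; the 5/96 allotted to Folake's branch passes to Folake's issue by representation.
The 5/96 is divided into 2 equal shares of 5/192 among Jide, Bankole.
Jide is living and takes 5/192.
Bankole is living and takes 5/192.
Chidinma is living and takes 5/96.
Kehinde is living and takes 5/96.
Obafemi is living and takes 5/32.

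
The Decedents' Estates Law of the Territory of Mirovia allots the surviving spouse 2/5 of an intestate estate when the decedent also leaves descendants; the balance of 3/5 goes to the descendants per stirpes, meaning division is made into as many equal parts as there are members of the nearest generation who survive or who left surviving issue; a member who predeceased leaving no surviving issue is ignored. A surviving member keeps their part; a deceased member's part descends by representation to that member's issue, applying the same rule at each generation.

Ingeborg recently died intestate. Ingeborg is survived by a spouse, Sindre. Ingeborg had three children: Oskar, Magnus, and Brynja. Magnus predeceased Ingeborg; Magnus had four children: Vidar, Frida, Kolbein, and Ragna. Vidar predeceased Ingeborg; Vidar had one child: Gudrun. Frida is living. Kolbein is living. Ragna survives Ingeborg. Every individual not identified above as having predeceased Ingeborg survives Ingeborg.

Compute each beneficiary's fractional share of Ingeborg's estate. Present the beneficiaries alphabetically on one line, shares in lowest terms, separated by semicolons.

Brynja 1/5; Frida 1/20; Gudrun 1/20; Kolbein 1/20; Oskar 1/5; Ragna 1/20; Sindre 2/5

Sindre, as surviving spouse, takes 2/5.
The remaining 3/5 passes to Ingeborg's descendants per stirpes.
The 3/5 is divided into 3 equal shares of 1/5 among Oskar, Magnus, Brynja.
Oskar is living and takes 1/5.
Magnus predeceased; the 1/5 allotted to Magnus's branch passes to Magnus's issue by representation.
The 1/5 is divided into 4 equal shares of 1/20 among Vidar, Frida, Kolbein, Ragna.
Vidar predeceased; the 1/20 allotted to Vidar's branch passes to Vidar's issue by representation.
Gudrun is the sole taker at this level and receives the full 1/20.
Frida is living and takes 1/20.
Kolbein is living and takes 1/20.
Ragna is living and takes 1/20.
Brynja is living and takes 1/5.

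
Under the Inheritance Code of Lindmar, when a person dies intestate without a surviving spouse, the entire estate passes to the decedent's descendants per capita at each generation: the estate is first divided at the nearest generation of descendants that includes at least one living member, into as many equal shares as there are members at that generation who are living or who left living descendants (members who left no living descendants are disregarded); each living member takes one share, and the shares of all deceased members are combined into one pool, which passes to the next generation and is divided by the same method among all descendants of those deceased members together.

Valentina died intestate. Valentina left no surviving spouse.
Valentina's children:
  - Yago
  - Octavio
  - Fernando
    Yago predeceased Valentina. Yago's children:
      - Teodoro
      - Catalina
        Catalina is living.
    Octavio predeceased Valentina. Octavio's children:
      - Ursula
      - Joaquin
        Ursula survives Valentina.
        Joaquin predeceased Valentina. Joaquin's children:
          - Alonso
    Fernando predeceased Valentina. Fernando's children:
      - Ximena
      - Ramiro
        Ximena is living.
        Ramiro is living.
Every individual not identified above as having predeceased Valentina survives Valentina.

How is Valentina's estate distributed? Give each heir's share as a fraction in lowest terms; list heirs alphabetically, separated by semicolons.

Alonso 1/6; Catalina 1/6; Ramiro 1/6; Teodoro 1/6; Ursula 1/6; Ximena 1/6

There is no surviving spouse, so the entire estate passes to Valentina's descendants per capita at each generation.
No one at generation 1 (Yago, Octavio, Fernando) is living; moving to the next generation.
At generation 2 (Teodoro, Catalina, Ursula, Joaquin, Ximena, Ramiro) there are 6 shares of (1)/6 = 1/6 each.
Living: Teodoro, Catalina, Ursula, Ximena, and Ramiro — each takes 1/6.
Deceased: Joaquin. That 1/6 share is carried to generation 3.
At generation 3 (Alonso) there are 1 shares of (1/6)/1 = 1/6 each.
Living: Alonso — each takes 1/6.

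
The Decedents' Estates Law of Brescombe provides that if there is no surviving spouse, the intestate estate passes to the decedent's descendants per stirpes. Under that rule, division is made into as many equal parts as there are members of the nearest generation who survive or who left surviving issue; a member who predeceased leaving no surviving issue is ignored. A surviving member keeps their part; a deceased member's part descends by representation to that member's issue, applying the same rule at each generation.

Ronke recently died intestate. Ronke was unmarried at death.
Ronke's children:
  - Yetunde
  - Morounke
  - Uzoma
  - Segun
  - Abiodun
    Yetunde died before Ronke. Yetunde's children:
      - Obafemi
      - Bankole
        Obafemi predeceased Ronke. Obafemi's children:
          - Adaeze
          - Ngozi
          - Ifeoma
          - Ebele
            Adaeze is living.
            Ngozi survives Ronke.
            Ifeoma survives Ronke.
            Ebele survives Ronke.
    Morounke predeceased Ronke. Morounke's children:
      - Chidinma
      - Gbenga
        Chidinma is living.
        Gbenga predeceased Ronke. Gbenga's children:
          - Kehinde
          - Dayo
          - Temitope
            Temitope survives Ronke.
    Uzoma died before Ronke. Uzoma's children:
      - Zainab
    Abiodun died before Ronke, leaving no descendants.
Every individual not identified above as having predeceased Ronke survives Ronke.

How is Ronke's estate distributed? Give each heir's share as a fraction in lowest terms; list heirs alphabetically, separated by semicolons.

There is no surviving spouse, so the entire estate passes to Ronke's descendants per stirpes.
Abiodun left no surviving issue, so that branch lapses and is disregarded.
The estate is divided into 4 equal shares of 1/4 among Yetunde, Morounke, Uzoma, Segun.
Yetunde predeceased; the 1/4 allotted to Yetunde's branch passes to Yetunde's issue by representation.
The 1/4 is divided into 2 equal shares of 1/8 among Obafemi, Bankole.
Obafemi predeceased; the 1/8 allotted to Obafemi's branch passes to Obafemi's issue by representation.
The 1/8 is divided into 4 equal shares of 1/32 among Adaeze, Ngozi, Ifeoma, Ebele.
Adaeze is living and takes 1/32.
Ngozi is living and takes 1/32.
Ifeoma is living and takes 1/32.
Ebele is living and takes 1/32.
Bankole is living and takes 1/8.
Morounke predeceased; the 1/4 allotted to Morounke's branch passes to Morounke's issue by representation.
The 1/4 is divided into 2 equal shares of 1/8 among Chidinma, Gbenga.
Chidinma is living and takes 1/8.
Gbenga predeceased; the 1/8 allotted to Gbenga's branch passes to Gbenga's issue by representation.
The 1/8 is divided into 3 equal shares of 1/24 among Kehinde, Dayo, Temitope.
Kehinde is living and takes 1/24.
Dayo is living and takes 1/24.
Temitope is living and takes 1/24.
Uzoma predeceased; the 1/4 allotted to Uzoma's branch passes to Uzoma's issue by representation.
Zainab is the sole taker at this level and receives the full 1/4.
Segun is living and takes 1/4.

Adaeze 1/32; Bankole 1/8; Chidinma 1/8; Dayo 1/24; Ebele 1/32; Ifeoma 1/32; Kehinde 1/24; Ngozi 1/32; Segun 1/4; Temitope 1/24; Zainab 1/4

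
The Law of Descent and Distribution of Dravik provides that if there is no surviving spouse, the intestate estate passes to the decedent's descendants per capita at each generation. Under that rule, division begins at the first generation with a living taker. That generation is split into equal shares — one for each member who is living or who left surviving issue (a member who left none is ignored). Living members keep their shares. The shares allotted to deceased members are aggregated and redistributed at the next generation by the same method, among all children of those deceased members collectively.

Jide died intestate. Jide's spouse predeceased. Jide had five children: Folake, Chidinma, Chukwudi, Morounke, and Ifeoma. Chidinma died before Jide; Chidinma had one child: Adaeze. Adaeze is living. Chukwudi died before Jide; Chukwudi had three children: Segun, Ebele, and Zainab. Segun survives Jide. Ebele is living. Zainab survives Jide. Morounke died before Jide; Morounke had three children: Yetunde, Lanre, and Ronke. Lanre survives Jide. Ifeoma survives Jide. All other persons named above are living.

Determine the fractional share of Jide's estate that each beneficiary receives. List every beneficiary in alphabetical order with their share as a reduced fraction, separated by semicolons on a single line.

Adaeze 3/35; Ebele 3/35; Folake 1/5; Ifeoma 1/5; Lanre 3/35; Ronke 3/35; Segun 3/35; Yetunde 3/35; Zainab 3/35

There is no surviving spouse, so the entire estate passes to Jide's descendants per capita at each generation.
At generation 1 (Folake, Chidinma, Chukwudi, Morounke, Ifeoma) there are 5 shares of (1)/5 = 1/5 each.
Living: Folake and Ifeoma — each takes 1/5.
Deceased: Chidinma, Chukwudi, and Morounke. Their combined 3/5 is pooled and carried to generation 2.
At generation 2 (Adaeze, Segun, Ebele, Zainab, Yetunde, Lanre, Ronke) there are 7 shares of (3/5)/7 = 3/35 each.
Living: Adaeze, Segun, Ebele, Zainab, Yetunde, Lanre, and Ronke — each takes 3/35.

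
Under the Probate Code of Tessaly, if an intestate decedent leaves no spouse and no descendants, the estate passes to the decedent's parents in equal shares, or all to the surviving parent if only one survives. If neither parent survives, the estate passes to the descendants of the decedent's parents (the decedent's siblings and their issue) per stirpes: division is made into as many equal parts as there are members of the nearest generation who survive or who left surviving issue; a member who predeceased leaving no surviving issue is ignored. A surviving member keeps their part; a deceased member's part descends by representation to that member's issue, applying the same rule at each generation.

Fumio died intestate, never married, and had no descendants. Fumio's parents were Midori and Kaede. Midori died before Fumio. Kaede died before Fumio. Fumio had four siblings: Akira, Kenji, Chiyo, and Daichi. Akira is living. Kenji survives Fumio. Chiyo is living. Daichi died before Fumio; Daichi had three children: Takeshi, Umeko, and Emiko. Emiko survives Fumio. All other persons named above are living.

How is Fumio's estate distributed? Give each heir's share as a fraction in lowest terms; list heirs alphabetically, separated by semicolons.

Neither parent survives and there are no descendants, so the estate passes to Fumio's siblings and their issue per stirpes.
The estate is divided into 4 equal shares of 1/4 among Akira, Kenji, Chiyo, Daichi.
Akira is living and takes 1/4.
Kenji is living and takes 1/4.
Chiyo is living and takes 1/4.
Daichi predeceased; the 1/4 allotted to Daichi's branch passes to Daichi's issue by representation.
The 1/4 is divided into 3 equal shares of 1/12 among Takeshi, Umeko, Emiko.
Takeshi is living and takes 1/12.
Umeko is living and takes 1/12.
Emiko is living and takes 1/12.

Akira 1/4; Chiyo 1/4; Emiko 1/12; Kenji 1/4; Takeshi 1/12; Umeko 1/12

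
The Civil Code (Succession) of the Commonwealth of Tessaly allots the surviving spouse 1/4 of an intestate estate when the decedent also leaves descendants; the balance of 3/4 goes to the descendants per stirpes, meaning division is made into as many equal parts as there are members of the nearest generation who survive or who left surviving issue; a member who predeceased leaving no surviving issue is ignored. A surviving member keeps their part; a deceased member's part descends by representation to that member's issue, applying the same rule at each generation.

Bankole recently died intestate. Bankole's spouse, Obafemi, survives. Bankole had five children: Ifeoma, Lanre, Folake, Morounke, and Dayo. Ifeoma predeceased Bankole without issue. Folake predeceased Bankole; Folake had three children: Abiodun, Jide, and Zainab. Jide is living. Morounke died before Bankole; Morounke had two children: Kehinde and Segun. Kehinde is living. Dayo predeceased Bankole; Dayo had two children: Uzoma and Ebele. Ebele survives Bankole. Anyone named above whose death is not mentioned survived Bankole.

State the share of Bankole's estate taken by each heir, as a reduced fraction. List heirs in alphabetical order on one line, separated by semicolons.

Abiodun 1/16; Ebele 3/32; Jide 1/16; Kehinde 3/32; Lanre 3/16; Obafemi 1/4; Segun 3/32; Uzoma 3/32; Zainab 1/16

Obafemi, as surviving spouse, takes 1/4.
The remaining 3/4 passes to Bankole's descendants per stirpes.
Ifeoma left no surviving issue, so that branch lapses and is disregarded.
The 3/4 is divided into 4 equal shares of 3/16 among Lanre, Folake, Morounke, Dayo.
Lanre is living and takes 3/16.
Folake predeceased; the 3/16 allotted to Folake's branch passes to Folake's issue by representation.
The 3/16 is divided into 3 equal shares of 1/16 among Abiodun, Jide, Zainab.
Abiodun is living and takes 1/16.
Jide is living and takes 1/16.
Zainab is living and takes 1/16.
Morounke predeceased; the 3/16 allotted to Morounke's branch passes to Morounke's issue by representation.
The 3/16 is divided into 2 equal shares of 3/32 among Kehinde, Segun.
Kehinde is living and takes 3/32.
Segun is living and takes 3/32.
Dayo predeceased; the 3/16 allotted to Dayo's branch passes to Dayo's issue by representation.
The 3/16 is divided into 2 equal shares of 3/32 among Uzoma, Ebele.
Uzoma is living and takes 3/32.
Ebele is living and takes 3/32.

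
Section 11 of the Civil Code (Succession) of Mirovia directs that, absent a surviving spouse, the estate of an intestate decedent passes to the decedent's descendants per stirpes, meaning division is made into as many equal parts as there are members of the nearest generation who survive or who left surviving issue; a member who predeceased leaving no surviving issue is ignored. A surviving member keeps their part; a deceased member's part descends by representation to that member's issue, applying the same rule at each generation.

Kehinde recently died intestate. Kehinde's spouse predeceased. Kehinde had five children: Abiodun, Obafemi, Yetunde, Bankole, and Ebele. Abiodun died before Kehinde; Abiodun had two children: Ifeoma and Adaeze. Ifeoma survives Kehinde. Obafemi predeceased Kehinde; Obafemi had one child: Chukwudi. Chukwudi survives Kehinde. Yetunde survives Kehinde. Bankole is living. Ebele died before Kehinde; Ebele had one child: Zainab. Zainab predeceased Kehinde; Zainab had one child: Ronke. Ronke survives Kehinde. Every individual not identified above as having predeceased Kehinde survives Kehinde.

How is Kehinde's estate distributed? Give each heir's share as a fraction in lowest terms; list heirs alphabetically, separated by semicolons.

Adaeze 1/10; Bankole 1/5; Chukwudi 1/5; Ifeoma 1/10; Ronke 1/5; Yetunde 1/5

There is no surviving spouse, so the entire estate passes to Kehinde's descendants per stirpes.
The estate is divided into 5 equal shares of 1/5 among Abiodun, Obafemi, Yetunde, Bankole, Ebele.
Abiodun predeceased; the 1/5 allotted to Abiodun's branch passes to Abiodun's issue by representation.
The 1/5 is divided into 2 equal shares of 1/10 among Ifeoma, Adaeze.
Ifeoma is living and takes 1/10.
Adaeze is living and takes 1/10.
Obafemi predeceased; the 1/5 allotted to Obafemi's branch passes to Obafemi's issue by representation.
Chukwudi is the sole taker at this level and receives the full 1/5.
Yetunde is living and takes 1/5.
Bankole is living and takes 1/5.
Ebele predeceased; the 1/5 allotted to Ebele's branch passes to Ebele's issue by representation.
Zainab's line is the sole branch at this level, so the full 1/5 passes to Zainab's issue by representation.
Ronke is the sole taker at this level and receives the full 1/5.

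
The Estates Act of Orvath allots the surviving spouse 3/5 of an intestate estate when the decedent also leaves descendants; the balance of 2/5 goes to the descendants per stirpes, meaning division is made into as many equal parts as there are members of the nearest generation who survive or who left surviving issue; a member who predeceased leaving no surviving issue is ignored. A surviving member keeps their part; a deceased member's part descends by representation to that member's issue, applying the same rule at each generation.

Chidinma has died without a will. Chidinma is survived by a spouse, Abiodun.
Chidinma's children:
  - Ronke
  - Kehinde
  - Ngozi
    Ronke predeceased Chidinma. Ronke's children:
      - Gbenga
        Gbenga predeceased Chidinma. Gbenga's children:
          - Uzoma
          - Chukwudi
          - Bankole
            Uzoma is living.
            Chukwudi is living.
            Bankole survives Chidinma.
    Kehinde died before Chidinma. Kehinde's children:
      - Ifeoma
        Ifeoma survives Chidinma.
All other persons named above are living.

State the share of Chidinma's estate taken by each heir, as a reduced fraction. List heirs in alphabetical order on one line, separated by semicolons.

Abiodun, as surviving spouse, takes 3/5.
The remaining 2/5 passes to Chidinma's descendants per stirpes.
The 2/5 is divided into 3 equal shares of 2/15 among Ronke, Kehinde, Ngozi.
Ronke predeceased; the 2/15 allotted to Ronke's branch passes to Ronke's issue by representation.
Gbenga's line is the sole branch at this level, so the full 2/15 passes to Gbenga's issue by representation.
The 2/15 is divided into 3 equal shares of 2/45 among Uzoma, Chukwudi, Bankole.
Uzoma is living and takes 2/45.
Chukwudi is living and takes 2/45.
Bankole is living and takes 2/45.
Kehinde predeceased; the 2/15 allotted to Kehinde's branch passes to Kehinde's issue by representation.
Ifeoma is the sole taker at this level and receives the full 2/15.
Ngozi is living and takes 2/15.

Abiodun 3/5; Bankole 2/45; Chukwudi 2/45; Ifeoma 2/15; Ngozi 2/15; Uzoma 2/45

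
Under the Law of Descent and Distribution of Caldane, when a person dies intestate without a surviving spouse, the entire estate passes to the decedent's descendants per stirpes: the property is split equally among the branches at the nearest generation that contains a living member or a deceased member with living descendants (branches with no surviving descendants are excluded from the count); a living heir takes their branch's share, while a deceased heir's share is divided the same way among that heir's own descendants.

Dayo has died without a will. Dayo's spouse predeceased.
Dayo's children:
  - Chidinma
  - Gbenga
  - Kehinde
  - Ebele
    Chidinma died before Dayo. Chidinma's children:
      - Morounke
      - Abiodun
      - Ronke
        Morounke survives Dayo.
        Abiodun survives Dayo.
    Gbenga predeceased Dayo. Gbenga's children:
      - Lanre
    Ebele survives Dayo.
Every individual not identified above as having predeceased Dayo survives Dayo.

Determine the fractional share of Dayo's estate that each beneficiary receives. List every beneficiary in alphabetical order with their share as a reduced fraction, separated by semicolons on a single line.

Abiodun 1/12; Ebele 1/4; Kehinde 1/4; Lanre 1/4; Morounke 1/12; Ronke 1/12

There is no surviving spouse, so the entire estate passes to Dayo's descendants per stirpes.
The estate is divided into 4 equal shares of 1/4 among Chidinma, Gbenga, Kehinde, Ebele.
Chidinma predeceased; the 1/4 allotted to Chidinma's branch passes to Chidinma's issue by representation.
The 1/4 is divided into 3 equal shares of 1/12 among Morounke, Abiodun, Ronke.
Morounke is living and takes 1/12.
Abiodun is living and takes 1/12.
Ronke is living and takes 1/12.
Gbenga predeceased; the 1/4 allotted to Gbenga's branch passes to Gbenga's issue by representation.
Lanre is the sole taker at this level and receives the full 1/4.
Kehinde is living and takes 1/4.
Ebele is living and takes 1/4.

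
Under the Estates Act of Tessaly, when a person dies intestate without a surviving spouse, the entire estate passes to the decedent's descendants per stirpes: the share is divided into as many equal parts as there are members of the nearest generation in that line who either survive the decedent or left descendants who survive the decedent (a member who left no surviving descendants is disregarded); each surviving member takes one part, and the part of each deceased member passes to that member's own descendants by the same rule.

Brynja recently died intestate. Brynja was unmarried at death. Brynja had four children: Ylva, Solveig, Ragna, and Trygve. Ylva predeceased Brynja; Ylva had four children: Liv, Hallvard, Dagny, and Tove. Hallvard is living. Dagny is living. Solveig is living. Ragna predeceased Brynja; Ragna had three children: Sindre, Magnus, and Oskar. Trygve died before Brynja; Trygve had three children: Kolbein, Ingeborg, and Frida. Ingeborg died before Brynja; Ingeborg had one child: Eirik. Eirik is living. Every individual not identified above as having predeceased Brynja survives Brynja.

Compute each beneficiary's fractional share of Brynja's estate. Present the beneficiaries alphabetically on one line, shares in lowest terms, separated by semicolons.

Dagny 1/16; Eirik 1/12; Frida 1/12; Hallvard 1/16; Kolbein 1/12; Liv 1/16; Magnus 1/12; Oskar 1/12; Sindre 1/12; Solveig 1/4; Tove 1/16

There is no surviving spouse, so the entire estate passes to Brynja's descendants per stirpes.
The estate is divided into 4 equal shares of 1/4 among Ylva, Solveig, Ragna, Trygve.
Ylva predeceased; the 1/4 allotted to Ylva's branch passes to Ylva's issue by representation.
The 1/4 is divided into 4 equal shares of 1/16 among Liv, Hallvard, Dagny, Tove.
Liv is living and takes 1/16.
Hallvard is living and takes 1/16.
Dagny is living and takes 1/16.
Tove is living and takes 1/16.
Solveig is living and takes 1/4.
Ragna predeceased; the 1/4 allotted to Ragna's branch passes to Ragna's issue by representation.
The 1/4 is divided into 3 equal shares of 1/12 among Sindre, Magnus, Oskar.
Sindre is living and takes 1/12.
Magnus is living and takes 1/12.
Oskar is living and takes 1/12.
Trygve predeceased; the 1/4 allotted to Trygve's branch passes to Trygve's issue by representation.
The 1/4 is divided into 3 equal shares of 1/12 among Kolbein, Ingeborg, Frida.
Kolbein is living and takes 1/12.
Ingeborg predeceased; the 1/12 allotted to Ingeborg's branch passes to Ingeborg's issue by representation.
Eirik is the sole taker at this level and receives the full 1/12.
Frida is living and takes 1/12.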